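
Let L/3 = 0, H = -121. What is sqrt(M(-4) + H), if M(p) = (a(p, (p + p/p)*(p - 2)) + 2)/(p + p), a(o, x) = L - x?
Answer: I*sqrt(119) ≈ 10.909*I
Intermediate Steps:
L = 0 (L = 3*0 = 0)
a(o, x) = -x (a(o, x) = 0 - x = -x)
M(p) = (2 - (1 + p)*(-2 + p))/(2*p) (M(p) = (-(p + p/p)*(p - 2) + 2)/(p + p) = (-(p + 1)*(-2 + p) + 2)/((2*p)) = (-(1 + p)*(-2 + p) + 2)*(1/(2*p)) = (2 - (1 + p)*(-2 + p))*(1/(2*p)) = (2 - (1 + p)*(-2 + p))/(2*p))
sqrt(M(-4) + H) = sqrt((1/2)*(4 - 4 - 1*(-4)**2)/(-4) - 121) = sqrt((1/2)*(-1/4)*(4 - 4 - 1*16) - 121) = sqrt((1/2)*(-1/4)*(4 - 4 - 16) - 121) = sqrt((1/2)*(-1/4)*(-16) - 121) = sqrt(2 - 121) = sqrt(-119) = I*sqrt(119)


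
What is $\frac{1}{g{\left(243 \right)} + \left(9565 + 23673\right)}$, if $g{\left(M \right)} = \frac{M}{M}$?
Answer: $\frac{1}{33239} \approx 3.0085 \cdot 10^{-5}$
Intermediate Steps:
$g{\left(M \right)} = 1$
$\frac{1}{g{\left(243 \right)} + \left(9565 + 23673\right)} = \frac{1}{1 + \left(9565 + 23673\right)} = \frac{1}{1 + 33238} = \frac{1}{33239}$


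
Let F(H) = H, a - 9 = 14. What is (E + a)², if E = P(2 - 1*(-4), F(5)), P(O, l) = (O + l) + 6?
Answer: 1600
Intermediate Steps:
a = 23 (a = 9 + 14 = 23)
P(O, l) = 6 + O + l
E = 17 (E = 6 + (2 - 1*(-4)) + 5 = 6 + (2 + 4) + 5 = 6 + 6 + 5 = 17)
(E + a)² = (17 + 23)² = 40² = 1600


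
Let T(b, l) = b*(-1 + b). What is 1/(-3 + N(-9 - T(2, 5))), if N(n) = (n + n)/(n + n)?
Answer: -½ ≈ -0.50000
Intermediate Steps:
N(n) = 1 (N(n) = (2*n)/((2*n)) = (2*n)*(1/(2*n)) = 1)
1/(-3 + N(-9 - T(2, 5))) = 1/(-3 + 1) = 1/(-2) = -½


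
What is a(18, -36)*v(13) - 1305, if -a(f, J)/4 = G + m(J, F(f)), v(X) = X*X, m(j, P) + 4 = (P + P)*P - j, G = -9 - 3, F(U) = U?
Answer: -452873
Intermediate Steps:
G = -12
m(j, P) = -4 - j + 2*P² (m(j, P) = -4 + ((P + P)*P - j) = -4 + ((2*P)*P - j) = -4 + (2*P² - j) = -4 + (-j + 2*P²) = -4 - j + 2*P²)
v(X) = X²
a(f, J) = 64 - 8*f² + 4*J (a(f, J) = -4*(-12 + (-4 - J + 2*f²)) = -4*(-16 - J + 2*f²) = 64 - 8*f² + 4*J)
a(18, -36)*v(13) - 1305 = (64 - 8*18² + 4*(-36))*13² - 1305 = (64 - 8*324 - 144)*169 - 1305 = (64 - 2592 - 144)*169 - 1305 = -2672*169 - 1305 = -451568 - 1305 = -452873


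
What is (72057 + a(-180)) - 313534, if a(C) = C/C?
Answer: -241476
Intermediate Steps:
a(C) = 1
(72057 + a(-180)) - 313534 = (72057 + 1) - 313534 = 72058 - 313534 = -241476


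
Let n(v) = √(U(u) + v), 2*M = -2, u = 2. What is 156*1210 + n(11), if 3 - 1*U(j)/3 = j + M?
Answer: 188760 + √17 ≈ 1.8876e+5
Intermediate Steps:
M = -1 (M = (½)*(-2) = -1)
U(j) = 12 - 3*j (U(j) = 9 - 3*(j - 1) = 9 - 3*(-1 + j) = 9 + (3 - 3*j) = 12 - 3*j)
n(v) = √(6 + v) (n(v) = √((12 - 3*2) + v) = √((12 - 6) + v) = √(6 + v))
156*1210 + n(11) = 156*1210 + √(6 + 11) = 188760 + √17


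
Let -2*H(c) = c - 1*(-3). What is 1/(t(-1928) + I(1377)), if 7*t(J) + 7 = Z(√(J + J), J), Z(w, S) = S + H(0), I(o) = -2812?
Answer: -14/43241 ≈ -0.00032377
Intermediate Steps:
H(c) = -3/2 - c/2 (H(c) = -(c - 1*(-3))/2 = -(c + 3)/2 = -(3 + c)/2 = -3/2 - c/2)
Z(w, S) = -3/2 + S (Z(w, S) = S + (-3/2 - ½*0) = S + (-3/2 + 0) = S - 3/2 = -3/2 + S)
t(J) = -17/14 + J/7 (t(J) = -1 + (-3/2 + J)/7 = -1 + (-3/14 + J/7) = -17/14 + J/7)
1/(t(-1928) + I(1377)) = 1/((-17/14 + (⅐)*(-1928)) - 2812) = 1/((-17/14 - 1928/7) - 2812) = 1/(-3873/14 - 2812) = 1/(-43241/14) = -14/43241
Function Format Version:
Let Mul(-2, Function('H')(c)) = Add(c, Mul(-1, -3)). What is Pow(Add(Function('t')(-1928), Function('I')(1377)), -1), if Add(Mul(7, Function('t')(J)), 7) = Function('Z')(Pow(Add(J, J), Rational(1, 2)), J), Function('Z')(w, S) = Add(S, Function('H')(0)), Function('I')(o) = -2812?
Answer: Rational(-14, 43241) ≈ -0.00032377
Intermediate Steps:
Function('H')(c) = Add(Rational(-3, 2), Mul(Rational(-1, 2), c)) (Function('H')(c) = Mul(Rational(-1, 2), Add(c, Mul(-1, -3))) = Mul(Rational(-1, 2), Add(c, 3)) = Mul(Rational(-1, 2), Add(3, c)) = Add(Rational(-3, 2), Mul(Rational(-1, 2), c)))
Function('Z')(w, S) = Add(Rational(-3, 2), S) (Function('Z')(w, S) = Add(S, Add(Rational(-3, 2), Mul(Rational(-1, 2), 0))) = Add(S, Add(Rational(-3, 2), 0)) = Add(S, Rational(-3, 2)) = Add(Rational(-3, 2), S))
Function('t')(J) = Add(Rational(-17, 14), Mul(Rational(1, 7), J)) (Function('t')(J) = Add(-1, Mul(Rational(1, 7), Add(Rational(-3, 2), J))) = Add(-1, Add(Rational(-3, 14), Mul(Rational(1, 7), J))) = Add(Rational(-17, 14), Mul(Rational(1, 7), J)))
Pow(Add(Function('t')(-1928), Function('I')(1377)), -1) = Pow(Add(Add(Rational(-17, 14), Mul(Rational(1, 7), -1928)), -2812), -1) = Pow(Add(Add(Rational(-17, 14), Rational(-1928, 7)), -2812), -1) = Pow(Add(Rational(-3873, 14), -2812), -1) = Pow(Rational(-43241, 14), -1) = Rational(-14, 43241)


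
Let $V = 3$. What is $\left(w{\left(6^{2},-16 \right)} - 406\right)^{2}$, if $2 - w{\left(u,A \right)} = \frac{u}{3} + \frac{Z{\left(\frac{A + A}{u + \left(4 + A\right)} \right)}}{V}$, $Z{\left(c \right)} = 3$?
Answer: $173889$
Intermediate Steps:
$w{\left(u,A \right)} = 1 - \frac{u}{3}$ ($w{\left(u,A \right)} = 2 - \left(\frac{u}{3} + \frac{3}{3}\right) = 2 - \left(u \frac{1}{3} + 3 \cdot \frac{1}{3}\right) = 2 - \left(\frac{u}{3} + 1\right) = 2 - \left(1 + \frac{u}{3}\right) = 1 - \frac{u}{3}$)
$\left(w{\left(6^{2},-16 \right)} - 406\right)^{2} = \left(\left(1 - \frac{6^{2}}{3}\right) - 406\right)^{2} = \left(\left(1 - 12\right) - 406\right)^{2} = \left(-11 - 406\right)^{2} = \left(-417\right)^{2} = 173889$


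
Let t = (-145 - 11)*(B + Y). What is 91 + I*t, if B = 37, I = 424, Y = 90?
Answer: -8400197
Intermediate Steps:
t = -19812 (t = (-145 - 11)*(37 + 90) = -156*127 = -19812)
91 + I*t = 91 + 424*(-19812) = 91 - 8400288 = -8400197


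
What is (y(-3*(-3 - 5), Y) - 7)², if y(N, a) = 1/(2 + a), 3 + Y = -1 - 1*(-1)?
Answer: 64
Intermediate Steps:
Y = -3 (Y = -3 + (-1 - 1*(-1)) = -3 + (-1 + 1) = -3 + 0 = -3)
(y(-3*(-3 - 5), Y) - 7)² = (1/(2 - 3) - 7)² = (1/(-1) - 7)² = (-1 - 7)² = (-8)² = 64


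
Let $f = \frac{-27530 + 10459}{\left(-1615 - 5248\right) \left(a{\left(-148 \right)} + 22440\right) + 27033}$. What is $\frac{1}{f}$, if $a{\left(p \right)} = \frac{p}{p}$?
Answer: $\frac{153985550}{17071} \approx 9020.3$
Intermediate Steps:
$a{\left(p \right)} = 1$
$f = \frac{17071}{153985550}$ ($f = \frac{-27530 + 10459}{\left(-1615 - 5248\right) \left(1 + 22440\right) + 27033} = - \frac{17071}{\left(-6863\right) 22441 + 27033} = - \frac{17071}{-154012583 + 27033} = - \frac{17071}{-153985550} = \left(-17071\right) \left(- \frac{1}{153985550}\right) = \frac{17071}{153985550} \approx 0.00011086$)
$\frac{1}{f} = \frac{1}{\frac{17071}{153985550}} = \frac{153985550}{17071}$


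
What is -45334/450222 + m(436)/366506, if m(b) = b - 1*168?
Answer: -4123630877/41252266083 ≈ -0.099961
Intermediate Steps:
m(b) = -168 + b (m(b) = b - 168 = -168 + b)
-45334/450222 + m(436)/366506 = -45334/450222 + (-168 + 436)/366506 = -45334*1/450222 + 268*(1/366506) = -22667/225111 + 134/183253 = -4123630877/41252266083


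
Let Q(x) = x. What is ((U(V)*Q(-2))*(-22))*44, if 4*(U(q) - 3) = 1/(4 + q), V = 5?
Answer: 52756/9 ≈ 5861.8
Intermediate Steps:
U(q) = 3 + 1/(4*(4 + q))
((U(V)*Q(-2))*(-22))*44 = ((((49 + 12*5)/(4*(4 + 5)))*(-2))*(-22))*44 = ((((¼)*(49 + 60)/9)*(-2))*(-22))*44 = ((((¼)*(⅑)*109)*(-2))*(-22))*44 = (((109/36)*(-2))*(-22))*44 = -109/18*(-22)*44 = (1199/9)*44 = 52756/9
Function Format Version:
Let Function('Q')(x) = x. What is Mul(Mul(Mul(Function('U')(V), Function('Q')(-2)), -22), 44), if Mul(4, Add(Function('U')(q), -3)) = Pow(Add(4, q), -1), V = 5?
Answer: Rational(52756, 9) ≈ 5861.8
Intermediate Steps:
Function('U')(q) = Add(3, Mul(Rational(1, 4), Pow(Add(4, q), -1)))
Mul(Mul(Mul(Function('U')(V), Function('Q')(-2)), -22), 44) = Mul(Mul(Mul(Mul(Rational(1, 4), Pow(Add(4, 5), -1), Add(49, Mul(12, 5))), -2), -22), 44) = Mul(Mul(Mul(Mul(Rational(1, 4), Pow(9, -1), Add(49, 60)), -2), -22), 44) = Mul(Mul(Mul(Mul(Rational(1, 4), Rational(1, 9), 109), -2), -22), 44) = Mul(Mul(Mul(Rational(109, 36), -2), -22), 44) = Mul(Mul(Rational(-109, 18), -22), 44) = Mul(Rational(1199, 9), 44) = Rational(52756, 9)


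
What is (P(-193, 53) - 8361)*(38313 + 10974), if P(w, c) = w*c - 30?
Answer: -917723940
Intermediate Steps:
P(w, c) = -30 + c*w (P(w, c) = c*w - 30 = -30 + c*w)
(P(-193, 53) - 8361)*(38313 + 10974) = ((-30 + 53*(-193)) - 8361)*(38313 + 10974) = ((-30 - 10229) - 8361)*49287 = (-10259 - 8361)*49287 = -18620*49287 = -917723940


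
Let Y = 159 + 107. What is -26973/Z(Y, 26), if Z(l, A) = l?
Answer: -26973/266 ≈ -101.40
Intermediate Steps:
Y = 266
-26973/Z(Y, 26) = -26973/266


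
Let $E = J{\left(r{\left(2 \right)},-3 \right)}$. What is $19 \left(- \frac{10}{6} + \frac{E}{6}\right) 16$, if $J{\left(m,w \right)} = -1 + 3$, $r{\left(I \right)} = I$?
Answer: $- \frac{1216}{3} \approx -405.33$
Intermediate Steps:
$J{\left(m,w \right)} = 2$
$E = 2$
$19 \left(- \frac{10}{6} + \frac{E}{6}\right) 16 = 19 \left(- \frac{10}{6} + \frac{2}{6}\right) 16 = 19 \left(\left(-10\right) \frac{1}{6} + 2 \cdot \frac{1}{6}\right) 16 = 19 \left(- \frac{5}{3} + \frac{1}{3}\right) 16 = 19 \left(- \frac{4}{3}\right) 16 = \left(- \frac{76}{3}\right) 16 = - \frac{1216}{3}$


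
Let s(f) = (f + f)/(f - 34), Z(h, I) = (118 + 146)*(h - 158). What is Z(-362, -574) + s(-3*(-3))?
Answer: -3432018/25 ≈ -1.3728e+5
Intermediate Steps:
Z(h, I) = -41712 + 264*h (Z(h, I) = 264*(-158 + h) = -41712 + 264*h)
s(f) = 2*f/(-34 + f) (s(f) = (2*f)/(-34 + f) = 2*f/(-34 + f))
Z(-362, -574) + s(-3*(-3)) = (-41712 + 264*(-362)) + 2*(-3*(-3))/(-34 - 3*(-3)) = (-41712 - 95568) + 2*9/(-34 + 9) = -137280 + 2*9/(-25) = -137280 + 2*9*(-1/25) = -137280 - 18/25 = -3432018/25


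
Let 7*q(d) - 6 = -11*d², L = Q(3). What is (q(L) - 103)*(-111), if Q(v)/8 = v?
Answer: 782661/7 ≈ 1.1181e+5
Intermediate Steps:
Q(v) = 8*v
L = 24 (L = 8*3 = 24)
q(d) = 6/7 - 11*d²/7 (q(d) = 6/7 + (-11*d²)/7 = 6/7 - 11*d²/7)
(q(L) - 103)*(-111) = ((6/7 - 11/7*24²) - 103)*(-111) = ((6/7 - 11/7*576) - 103)*(-111) = ((6/7 - 6336/7) - 103)*(-111) = (-6330/7 - 103)*(-111) = -7051/7*(-111) = 782661/7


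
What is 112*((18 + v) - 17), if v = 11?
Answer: 1344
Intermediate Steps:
112*((18 + v) - 17) = 112*((18 + 11) - 17) = 112*(29 - 17) = 112*12 = 1344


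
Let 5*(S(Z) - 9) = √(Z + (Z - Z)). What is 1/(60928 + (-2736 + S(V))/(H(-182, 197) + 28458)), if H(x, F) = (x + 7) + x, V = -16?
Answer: 70753978916325/4310891561248926473 - 33060*I/4310891561248926473 ≈ 1.6413e-5 - 7.6689e-15*I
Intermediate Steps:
H(x, F) = 7 + 2*x (H(x, F) = (7 + x) + x = 7 + 2*x)
S(Z) = 9 + √Z/5 (S(Z) = 9 + √(Z + (Z - Z))/5 = 9 + √(Z + 0)/5 = 9 + √Z/5)
1/(60928 + (-2736 + S(V))/(H(-182, 197) + 28458)) = 1/(60928 + (-2736 + (9 + √(-16)/5))/((7 + 2*(-182)) + 28458)) = 1/(60928 + (-2736 + (9 + (4*I)/5))/((7 - 364) + 28458)) = 1/(60928 + (-2736 + (9 + 4*I/5))/(-357 + 28458)) = 1/(60928 + (-2727 + 4*I/5)/28101) = 1/(60928 + (-2727 + 4*I/5)*(1/28101)) = 1/(60928 + (-909/9367 + 4*I/140505)) = 1/(570711667/9367 + 4*I/140505) = 1161273825*(570711667/9367 - 4*I/140505)/4310891561248926473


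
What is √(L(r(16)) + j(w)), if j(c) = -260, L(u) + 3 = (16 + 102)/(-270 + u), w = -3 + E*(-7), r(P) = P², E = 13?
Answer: 10*I*√133/7 ≈ 16.475*I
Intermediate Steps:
w = -94 (w = -3 + 13*(-7) = -3 - 91 = -94)
L(u) = -3 + 118/(-270 + u) (L(u) = -3 + (16 + 102)/(-270 + u) = -3 + 118/(-270 + u))
√(L(r(16)) + j(w)) = √((928 - 3*16²)/(-270 + 16²) - 260) = √((928 - 3*256)/(-270 + 256) - 260) = √((928 - 768)/(-14) - 260) = √(-1/14*160 - 260) = √(-80/7 - 260) = √(-1900/7) = 10*I*√133/7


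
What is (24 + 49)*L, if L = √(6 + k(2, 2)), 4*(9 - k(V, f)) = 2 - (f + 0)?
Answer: 73*√15 ≈ 282.73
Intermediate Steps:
k(V, f) = 17/2 + f/4 (k(V, f) = 9 - (2 - (f + 0))/4 = 9 - (2 - f)/4 = 9 + (-½ + f/4) = 17/2 + f/4)
L = √15 (L = √(6 + (17/2 + (¼)*2)) = √(6 + (17/2 + ½)) = √(6 + 9) = √15 ≈ 3.8730)
(24 + 49)*L = (24 + 49)*√15 = 73*√15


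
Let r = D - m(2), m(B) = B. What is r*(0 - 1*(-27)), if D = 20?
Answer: 486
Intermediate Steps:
r = 18 (r = 20 - 1*2 = 20 - 2 = 18)
r*(0 - 1*(-27)) = 18*(0 - 1*(-27)) = 18*(0 + 27) = 18*27 = 486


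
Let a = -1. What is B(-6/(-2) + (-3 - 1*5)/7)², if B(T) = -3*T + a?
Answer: 2116/49 ≈ 43.184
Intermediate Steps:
B(T) = -1 - 3*T (B(T) = -3*T - 1 = -1 - 3*T)
B(-6/(-2) + (-3 - 1*5)/7)² = (-1 - 3*(-6/(-2) + (-3 - 1*5)/7))² = (-1 - 3*(-6*(-½) + (-3 - 5)*(⅐)))² = (-1 - 3*(3 - 8*⅐))² = (-1 - 3*(3 - 8/7))² = (-1 - 3*13/7)² = (-1 - 39/7)² = (-46/7)² = 2116/49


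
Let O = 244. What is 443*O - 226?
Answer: 107866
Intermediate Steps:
443*O - 226 = 443*244 - 226 = 108092 - 226 = 107866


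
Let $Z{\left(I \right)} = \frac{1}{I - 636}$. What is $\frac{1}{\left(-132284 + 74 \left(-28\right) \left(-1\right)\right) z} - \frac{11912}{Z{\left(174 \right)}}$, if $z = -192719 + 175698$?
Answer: $\frac{12197272921783489}{2216338452} \approx 5.5033 \cdot 10^{6}$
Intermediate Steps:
$z = -17021$
$Z{\left(I \right)} = \frac{1}{-636 + I}$
$\frac{1}{\left(-132284 + 74 \left(-28\right) \left(-1\right)\right) z} - \frac{11912}{Z{\left(174 \right)}} = \frac{1}{\left(-132284 + 74 \left(-28\right) \left(-1\right)\right) \left(-17021\right)} - \frac{11912}{\frac{1}{-636 + 174}} = \frac{1}{-132284 - -2072} \left(- \frac{1}{17021}\right) - \frac{11912}{\frac{1}{-462}} = \frac{1}{-132284 + 2072} \left(- \frac{1}{17021}\right) - \frac{11912}{- \frac{1}{462}} = \frac{1}{-130212} \left(- \frac{1}{17021}\right) - -5503344 = \left(- \frac{1}{130212}\right) \left(- \frac{1}{17021}\right) + 5503344 = \frac{1}{2216338452} + 5503344 = \frac{12197272921783489}{2216338452}$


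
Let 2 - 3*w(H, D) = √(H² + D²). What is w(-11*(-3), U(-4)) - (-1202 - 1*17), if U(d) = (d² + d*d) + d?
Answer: 3659/3 - √1873/3 ≈ 1205.2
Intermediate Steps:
U(d) = d + 2*d² (U(d) = (d² + d²) + d = 2*d² + d = d + 2*d²)
w(H, D) = ⅔ - √(D² + H²)/3 (w(H, D) = ⅔ - √(H² + D²)/3 = ⅔ - √(D² + H²)/3)
w(-11*(-3), U(-4)) - (-1202 - 1*17) = (⅔ - √((-4*(1 + 2*(-4)))² + (-11*(-3))²)/3) - (-1202 - 1*17) = (⅔ - √((-4*(1 - 8))² + 33²)/3) - (-1202 - 17) = (⅔ - √((-4*(-7))² + 1089)/3) - 1*(-1219) = (⅔ - √(28² + 1089)/3) + 1219 = (⅔ - √(784 + 1089)/3) + 1219 = (⅔ - √1873/3) + 1219 = 3659/3 - √1873/3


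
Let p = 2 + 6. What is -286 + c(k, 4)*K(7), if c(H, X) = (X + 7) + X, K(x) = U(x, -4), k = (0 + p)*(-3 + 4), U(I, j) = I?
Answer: -181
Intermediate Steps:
p = 8
k = 8 (k = (0 + 8)*(-3 + 4) = 8*1 = 8)
K(x) = x
c(H, X) = 7 + 2*X (c(H, X) = (7 + X) + X = 7 + 2*X)
-286 + c(k, 4)*K(7) = -286 + (7 + 2*4)*7 = -286 + (7 + 8)*7 = -286 + 15*7 = -286 + 105 = -181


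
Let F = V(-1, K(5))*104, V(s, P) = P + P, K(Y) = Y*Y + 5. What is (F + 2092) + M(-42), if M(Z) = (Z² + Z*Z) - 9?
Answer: 11851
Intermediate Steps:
K(Y) = 5 + Y² (K(Y) = Y² + 5 = 5 + Y²)
V(s, P) = 2*P
F = 6240 (F = (2*(5 + 5²))*104 = (2*(5 + 25))*104 = (2*30)*104 = 60*104 = 6240)
M(Z) = -9 + 2*Z² (M(Z) = (Z² + Z²) - 9 = 2*Z² - 9 = -9 + 2*Z²)
(F + 2092) + M(-42) = (6240 + 2092) + (-9 + 2*(-42)²) = 8332 + (-9 + 2*1764) = 8332 + (-9 + 3528) = 8332 + 3519 = 11851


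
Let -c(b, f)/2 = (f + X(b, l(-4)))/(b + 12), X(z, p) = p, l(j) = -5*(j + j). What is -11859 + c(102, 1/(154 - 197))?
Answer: -9689376/817 ≈ -11860.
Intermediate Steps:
l(j) = -10*j
c(b, f) = -2*(40 + f)/(12 + b) (c(b, f) = -2*(f - 10*(-4))/(b + 12) = -2*(f + 40)/(12 + b) = -2*(40 + f)/(12 + b))
-11859 + c(102, 1/(154 - 197)) = -11859 + 2*(-40 - 1/(154 - 197))/(12 + 102) = -11859 + 2*(-40 - 1/(-43))/114 = -11859 + 2*(1/114)*(-40 - 1*(-1/43)) = -11859 + 2*(1/114)*(-40 + 1/43) = -11859 + 2*(1/114)*(-1719/43) = -11859 - 573/817 = -9689376/817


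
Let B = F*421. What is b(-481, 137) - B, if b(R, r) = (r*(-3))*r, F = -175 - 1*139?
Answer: 75887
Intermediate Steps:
F = -314 (F = -175 - 139 = -314)
b(R, r) = -3*r² (b(R, r) = (-3*r)*r = -3*r²)
B = -132194 (B = -314*421 = -132194)
b(-481, 137) - B = -3*137² - 1*(-132194) = -3*18769 + 132194 = -56307 + 132194 = 75887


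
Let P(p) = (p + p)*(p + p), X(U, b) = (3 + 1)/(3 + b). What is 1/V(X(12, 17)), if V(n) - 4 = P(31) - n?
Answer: 5/19239 ≈ 0.00025989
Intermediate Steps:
X(U, b) = 4/(3 + b)
P(p) = 4*p² (P(p) = (2*p)*(2*p) = 4*p²)
V(n) = 3848 - n (V(n) = 4 + (4*31² - n) = 4 + (4*961 - n) = 4 + (3844 - n) = 3848 - n)
1/V(X(12, 17)) = 1/(3848 - 4/(3 + 17)) = 1/(3848 - 4/20) = 1/(3848 - 1*⅕) = 1/(3848 - ⅕) = 1/(19239/5) = 5/19239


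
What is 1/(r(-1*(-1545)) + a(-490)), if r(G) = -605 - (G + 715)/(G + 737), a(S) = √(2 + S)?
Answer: -12933235/7847830773 - 2603762*I*√122/478717677153 ≈ -0.001648 - 6.0076e-5*I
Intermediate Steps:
r(G) = -605 - (715 + G)/(737 + G)
1/(r(-1*(-1545)) + a(-490)) = 1/(2*(-223300 - (-303)*(-1545))/(737 - 1*(-1545)) + √(2 - 490)) = 1/(2*(-223300 - 303*1545)/(737 + 1545) + √(-488)) = 1/(2*(-223300 - 468135)/2282 + 2*I*√122) = 1/(2*(1/2282)*(-691435) + 2*I*√122) = 1/(-691435/1141 + 2*I*√122)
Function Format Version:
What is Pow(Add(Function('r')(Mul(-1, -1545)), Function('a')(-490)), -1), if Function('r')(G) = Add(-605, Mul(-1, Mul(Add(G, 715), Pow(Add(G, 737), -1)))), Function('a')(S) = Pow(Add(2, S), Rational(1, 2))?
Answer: Add(Rational(-12933235, 7847830773), Mul(Rational(-2603762, 478717677153), I, Pow(122, Rational(1, 2)))) ≈ Add(-0.0016480, Mul(-6.0076e-5, I))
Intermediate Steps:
Function('r')(G) = Add(-605, Mul(-1, Pow(Add(737, G), -1), Add(715, G))) (Function('r')(G) = Add(-605, Mul(-1, Mul(Add(715, G), Pow(Add(737, G), -1)))) = Add(-605, Mul(-1, Mul(Pow(Add(737, G), -1), Add(715, G)))) = Add(-605, Mul(-1, Pow(Add(737, G), -1), Add(715, G))))
Pow(Add(Function('r')(Mul(-1, -1545)), Function('a')(-490)), -1) = Pow(Add(Mul(2, Pow(Add(737, Mul(-1, -1545)), -1), Add(-223300, Mul(-303, Mul(-1, -1545)))), Pow(Add(2, -490), Rational(1, 2))), -1) = Pow(Add(Mul(2, Pow(Add(737, 1545), -1), Add(-223300, Mul(-303, 1545))), Pow(-488, Rational(1, 2))), -1) = Pow(Add(Mul(2, Pow(2282, -1), Add(-223300, -468135)), Mul(2, I, Pow(122, Rational(1, 2)))), -1) = Pow(Add(Mul(2, Rational(1, 2282), -691435), Mul(2, I, Pow(122, Rational(1, 2)))), -1) = Pow(Add(Rational(-691435, 1141), Mul(2, I, Pow(122, Rational(1, 2)))), -1)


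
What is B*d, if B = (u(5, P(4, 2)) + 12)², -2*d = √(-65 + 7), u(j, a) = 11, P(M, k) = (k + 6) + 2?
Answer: -529*I*√58/2 ≈ -2014.4*I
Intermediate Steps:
P(M, k) = 8 + k (P(M, k) = (6 + k) + 2 = 8 + k)
d = -I*√58/2 (d = -√(-65 + 7)/2 = -I*√58/2 ≈ -3.8079*I)
B = 529 (B = (11 + 12)² = 23² = 529)
B*d = 529*(-I*√58/2) = -529*I*√58/2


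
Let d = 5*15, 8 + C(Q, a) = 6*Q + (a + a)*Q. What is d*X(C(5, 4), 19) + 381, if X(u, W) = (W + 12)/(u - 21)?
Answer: 17946/41 ≈ 437.71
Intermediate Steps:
C(Q, a) = -8 + 6*Q + 2*Q*a (C(Q, a) = -8 + (6*Q + (a + a)*Q) = -8 + (6*Q + (2*a)*Q) = -8 + (6*Q + 2*Q*a) = -8 + 6*Q + 2*Q*a)
d = 75
X(u, W) = (12 + W)/(-21 + u)
d*X(C(5, 4), 19) + 381 = 75*((12 + 19)/(-21 + (-8 + 6*5 + 2*5*4))) + 381 = 75*(31/(-21 + (-8 + 30 + 40))) + 381 = 75*(31/(-21 + 62)) + 381 = 75*(31/41) + 381 = 2325/41 + 381 = 17946/41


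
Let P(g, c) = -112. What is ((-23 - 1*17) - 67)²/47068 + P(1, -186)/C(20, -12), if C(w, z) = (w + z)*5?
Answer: -601707/235340 ≈ -2.5568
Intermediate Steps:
C(w, z) = 5*w + 5*z
((-23 - 1*17) - 67)²/47068 + P(1, -186)/C(20, -12) = ((-23 - 1*17) - 67)²/47068 - 112/(5*20 + 5*(-12)) = ((-23 - 17) - 67)²*(1/47068) - 112/(100 - 60) = (-40 - 67)²*(1/47068) - 112/40 = (-107)²*(1/47068) - 112*1/40 = 11449*(1/47068) - 14/5 = 11449/47068 - 14/5 = -601707/235340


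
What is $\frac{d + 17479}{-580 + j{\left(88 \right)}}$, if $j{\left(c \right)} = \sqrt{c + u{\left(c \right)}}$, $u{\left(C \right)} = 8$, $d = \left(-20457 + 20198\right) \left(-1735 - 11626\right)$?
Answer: $- \frac{252153405}{42038} - \frac{1738989 \sqrt{6}}{42038} \approx -6099.6$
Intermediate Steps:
$d = 3460499$ ($d = \left(-259\right) \left(-13361\right) = 3460499$)
$j{\left(c \right)} = \sqrt{8 + c}$ ($j{\left(c \right)} = \sqrt{c + 8} = \sqrt{8 + c}$)
$\frac{d + 17479}{-580 + j{\left(88 \right)}} = \frac{3460499 + 17479}{-580 + \sqrt{8 + 88}} = \frac{3477978}{-580 + \sqrt{96}} = \frac{3477978}{-580 + 4 \sqrt{6}}$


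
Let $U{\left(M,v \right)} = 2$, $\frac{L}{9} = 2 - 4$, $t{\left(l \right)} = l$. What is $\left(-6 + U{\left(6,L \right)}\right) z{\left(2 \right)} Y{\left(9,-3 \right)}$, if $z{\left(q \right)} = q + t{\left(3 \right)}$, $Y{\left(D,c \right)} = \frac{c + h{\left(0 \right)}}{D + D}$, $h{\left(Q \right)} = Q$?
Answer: $\frac{10}{3} \approx 3.3333$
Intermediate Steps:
$L = -18$ ($L = 9 \left(2 - 4\right) = 9 \left(-2\right) = -18$)
$Y{\left(D,c \right)} = \frac{c}{2 D}$ ($Y{\left(D,c \right)} = \frac{c + 0}{D + D} = \frac{c}{2 D}$)
$z{\left(q \right)} = 3 + q$ ($z{\left(q \right)} = q + 3 = 3 + q$)
$\left(-6 + U{\left(6,L \right)}\right) z{\left(2 \right)} Y{\left(9,-3 \right)} = \left(-6 + 2\right) \left(3 + 2\right) \frac{1}{2} \left(-3\right) \frac{1}{9} = \left(-4\right) 5 \cdot \frac{1}{2} \left(-3\right) \frac{1}{9} = \left(-20\right) \left(- \frac{1}{6}\right) = \frac{10}{3}$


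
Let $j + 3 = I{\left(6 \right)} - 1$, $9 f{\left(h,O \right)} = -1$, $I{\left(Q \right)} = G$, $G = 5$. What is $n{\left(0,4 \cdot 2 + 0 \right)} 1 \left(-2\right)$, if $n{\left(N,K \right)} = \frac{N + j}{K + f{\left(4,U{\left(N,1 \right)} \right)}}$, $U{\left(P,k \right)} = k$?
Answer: $- \frac{18}{71} \approx -0.25352$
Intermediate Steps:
$I{\left(Q \right)} = 5$
$f{\left(h,O \right)} = - \frac{1}{9}$ ($f{\left(h,O \right)} = \frac{1}{9} \left(-1\right) = - \frac{1}{9}$)
$j = 1$ ($j = -3 + \left(5 - 1\right) = -3 + 4 = 1$)
$n{\left(N,K \right)} = \frac{1 + N}{- \frac{1}{9} + K}$ ($n{\left(N,K \right)} = \frac{N + 1}{K - \frac{1}{9}} = \frac{1 + N}{- \frac{1}{9} + K}$)
$n{\left(0,4 \cdot 2 + 0 \right)} 1 \left(-2\right) = \frac{9 \left(1 + 0\right)}{-1 + 9 \left(4 \cdot 2 + 0\right)} 1 \left(-2\right) = 9 \frac{1}{-1 + 9 \left(8 + 0\right)} 1 \cdot 1 \left(-2\right) = 9 \frac{1}{-1 + 9 \cdot 8} \cdot 1 \cdot 1 \left(-2\right) = 9 \frac{1}{-1 + 72} \cdot 1 \cdot 1 \left(-2\right) = 9 \cdot \frac{1}{71} \cdot 1 \cdot 1 \left(-2\right) = \frac{9}{71} \cdot 1 \left(-2\right) = \frac{9}{71} \left(-2\right) = - \frac{18}{71}$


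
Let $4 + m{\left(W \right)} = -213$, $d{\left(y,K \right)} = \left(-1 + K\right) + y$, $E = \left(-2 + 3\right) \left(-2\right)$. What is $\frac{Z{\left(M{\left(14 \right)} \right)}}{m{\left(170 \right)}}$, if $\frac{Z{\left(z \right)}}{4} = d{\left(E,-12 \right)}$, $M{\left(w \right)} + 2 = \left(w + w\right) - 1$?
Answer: $\frac{60}{217} \approx 0.2765$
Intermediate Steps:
$E = -2$ ($E = 1 \left(-2\right) = -2$)
$M{\left(w \right)} = -3 + 2 w$ ($M{\left(w \right)} = -2 + \left(\left(w + w\right) - 1\right) = -2 + \left(2 w - 1\right) = -2 + \left(-1 + 2 w\right) = -3 + 2 w$)
$d{\left(y,K \right)} = -1 + K + y$
$m{\left(W \right)} = -217$ ($m{\left(W \right)} = -4 - 213 = -217$)
$Z{\left(z \right)} = -60$ ($Z{\left(z \right)} = 4 \left(-1 - 12 - 2\right) = 4 \left(-15\right) = -60$)
$\frac{Z{\left(M{\left(14 \right)} \right)}}{m{\left(170 \right)}} = - \frac{60}{-217} = \left(-60\right) \left(- \frac{1}{217}\right) = \frac{60}{217}$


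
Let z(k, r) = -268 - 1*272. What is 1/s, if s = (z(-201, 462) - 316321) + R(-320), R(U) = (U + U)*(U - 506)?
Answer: 1/211779 ≈ 4.7219e-6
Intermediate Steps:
R(U) = 2*U*(-506 + U) (R(U) = (2*U)*(-506 + U) = 2*U*(-506 + U))
z(k, r) = -540 (z(k, r) = -268 - 272 = -540)
s = 211779 (s = (-540 - 316321) + 2*(-320)*(-506 - 320) = -316861 + 2*(-320)*(-826) = -316861 + 528640 = 211779)
1/s = 1/211779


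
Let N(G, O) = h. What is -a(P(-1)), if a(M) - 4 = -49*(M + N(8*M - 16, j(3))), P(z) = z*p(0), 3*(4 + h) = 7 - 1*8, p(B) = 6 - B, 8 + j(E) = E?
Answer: -1531/3 ≈ -510.33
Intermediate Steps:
j(E) = -8 + E
h = -13/3 (h = -4 + (7 - 1*8)/3 = -4 + (7 - 8)/3 = -4 + (⅓)*(-1) = -4 - ⅓ = -13/3 ≈ -4.3333)
P(z) = 6*z (P(z) = z*(6 - 1*0) = z*(6 + 0) = z*6 = 6*z)
N(G, O) = -13/3
a(M) = 649/3 - 49*M (a(M) = 4 - 49*(M - 13/3) = 4 - 49*(-13/3 + M) = 4 + (637/3 - 49*M) = 649/3 - 49*M)
-a(P(-1)) = -(649/3 - 294*(-1)) = -(649/3 - 49*(-6)) = -(649/3 + 294) = -1*1531/3 = -1531/3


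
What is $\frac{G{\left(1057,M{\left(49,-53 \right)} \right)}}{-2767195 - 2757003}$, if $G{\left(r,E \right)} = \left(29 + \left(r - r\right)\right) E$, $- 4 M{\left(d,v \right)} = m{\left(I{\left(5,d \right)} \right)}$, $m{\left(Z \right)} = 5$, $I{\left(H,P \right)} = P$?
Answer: $\frac{145}{22096792} \approx 6.562 \cdot 10^{-6}$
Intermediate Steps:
$M{\left(d,v \right)} = - \frac{5}{4}$ ($M{\left(d,v \right)} = \left(- \frac{1}{4}\right) 5 = - \frac{5}{4}$)
$G{\left(r,E \right)} = 29 E$ ($G{\left(r,E \right)} = \left(29 + 0\right) E = 29 E$)
$\frac{G{\left(1057,M{\left(49,-53 \right)} \right)}}{-2767195 - 2757003} = \frac{29 \left(- \frac{5}{4}\right)}{-2767195 - 2757003} = - \frac{145}{4 \left(-2767195 - 2757003\right)} = - \frac{145}{4 \left(-5524198\right)} = \left(- \frac{145}{4}\right) \left(- \frac{1}{5524198}\right) = \frac{145}{22096792}$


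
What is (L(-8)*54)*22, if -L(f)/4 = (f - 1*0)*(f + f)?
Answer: -608256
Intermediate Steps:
L(f) = -8*f² (L(f) = -4*(f - 1*0)*(f + f) = -4*(f + 0)*2*f = -4*f*2*f = -8*f²)
(L(-8)*54)*22 = (-8*(-8)²*54)*22 = (-8*64*54)*22 = -512*54*22 = -27648*22 = -608256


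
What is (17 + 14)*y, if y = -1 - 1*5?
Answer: -186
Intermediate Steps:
y = -6 (y = -1 - 5 = -6)
(17 + 14)*y = (17 + 14)*(-6) = 31*(-6) = -186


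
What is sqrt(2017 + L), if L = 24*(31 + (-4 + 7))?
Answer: sqrt(2833) ≈ 53.226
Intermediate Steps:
L = 816 (L = 24*(31 + 3) = 24*34 = 816)
sqrt(2017 + L) = sqrt(2017 + 816) = sqrt(2833)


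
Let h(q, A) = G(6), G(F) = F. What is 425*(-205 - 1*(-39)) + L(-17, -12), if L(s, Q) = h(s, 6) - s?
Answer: -70527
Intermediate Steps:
h(q, A) = 6
L(s, Q) = 6 - s
425*(-205 - 1*(-39)) + L(-17, -12) = 425*(-205 - 1*(-39)) + (6 - 1*(-17)) = 425*(-205 + 39) + (6 + 17) = 425*(-166) + 23 = -70550 + 23 = -70527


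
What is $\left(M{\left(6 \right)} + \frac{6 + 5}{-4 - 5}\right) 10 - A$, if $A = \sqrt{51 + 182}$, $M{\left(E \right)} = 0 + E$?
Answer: $\frac{430}{9} - \sqrt{233} \approx 32.513$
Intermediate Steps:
$M{\left(E \right)} = E$
$A = \sqrt{233} \approx 15.264$
$\left(M{\left(6 \right)} + \frac{6 + 5}{-4 - 5}\right) 10 - A = \left(6 + \frac{6 + 5}{-4 - 5}\right) 10 - \sqrt{233} = \left(6 + \frac{11}{-9}\right) 10 - \sqrt{233} = \left(6 + 11 \left(- \frac{1}{9}\right)\right) 10 - \sqrt{233} = \left(6 - \frac{11}{9}\right) 10 - \sqrt{233} = \frac{43}{9} \cdot 10 - \sqrt{233} = \frac{430}{9} - \sqrt{233}$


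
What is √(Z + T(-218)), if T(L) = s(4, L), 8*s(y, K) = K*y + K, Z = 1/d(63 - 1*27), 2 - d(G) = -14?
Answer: I*√2179/4 ≈ 11.67*I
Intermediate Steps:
d(G) = 16 (d(G) = 2 - 1*(-14) = 2 + 14 = 16)
Z = 1/16 ≈ 0.062500
s(y, K) = K/8 + K*y/8 (s(y, K) = (K*y + K)/8 = (K + K*y)/8 = K/8 + K*y/8)
T(L) = 5*L/8 (T(L) = L*(1 + 4)/8 = (⅛)*L*5 = 5*L/8)
√(Z + T(-218)) = √(1/16 + (5/8)*(-218)) = √(1/16 - 545/4) = √(-2179/16) = I*√2179/4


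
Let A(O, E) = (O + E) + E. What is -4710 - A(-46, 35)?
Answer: -4734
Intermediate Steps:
A(O, E) = O + 2*E (A(O, E) = (E + O) + E = O + 2*E)
-4710 - A(-46, 35) = -4710 - (-46 + 2*35) = -4710 - (-46 + 70) = -4710 - 1*24 = -4710 - 24 = -4734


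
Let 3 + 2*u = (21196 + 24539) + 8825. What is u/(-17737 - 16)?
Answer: -54557/35506 ≈ -1.5366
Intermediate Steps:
u = 54557/2 (u = -3/2 + ((21196 + 24539) + 8825)/2 = -3/2 + (45735 + 8825)/2 = -3/2 + (½)*54560 = -3/2 + 27280 = 54557/2 ≈ 27279.)
u/(-17737 - 16) = 54557/(2*(-17737 - 16)) = (54557/2)/(-17753) = (54557/2)*(-1/17753) = -54557/35506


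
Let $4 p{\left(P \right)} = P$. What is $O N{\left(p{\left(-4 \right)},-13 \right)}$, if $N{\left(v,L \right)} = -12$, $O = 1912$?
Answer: $-22944$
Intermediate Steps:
$p{\left(P \right)} = \frac{P}{4}$
$O N{\left(p{\left(-4 \right)},-13 \right)} = 1912 \left(-12\right) = -22944$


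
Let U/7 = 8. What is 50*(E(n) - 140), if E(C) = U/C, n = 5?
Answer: -6440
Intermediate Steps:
U = 56 (U = 7*8 = 56)
E(C) = 56/C
50*(E(n) - 140) = 50*(56/5 - 140) = 50*(-644/5) = -6440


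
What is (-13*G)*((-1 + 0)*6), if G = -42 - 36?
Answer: -6084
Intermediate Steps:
G = -78
(-13*G)*((-1 + 0)*6) = (-13*(-78))*((-1 + 0)*6) = 1014*(-1*6) = 1014*(-6) = -6084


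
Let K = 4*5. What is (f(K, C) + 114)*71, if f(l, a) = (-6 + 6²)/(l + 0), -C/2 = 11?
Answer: 16401/2 ≈ 8200.5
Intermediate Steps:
K = 20
C = -22 (C = -2*11 = -22)
f(l, a) = 30/l (f(l, a) = (-6 + 36)/l = 30/l)
(f(K, C) + 114)*71 = (30/20 + 114)*71 = (30*(1/20) + 114)*71 = (3/2 + 114)*71 = (231/2)*71 = 16401/2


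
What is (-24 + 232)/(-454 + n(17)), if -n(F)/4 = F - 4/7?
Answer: -728/1819 ≈ -0.40022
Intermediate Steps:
n(F) = 16/7 - 4*F (n(F) = -4*(F - 4/7) = -4*(-4/7 + F) = 16/7 - 4*F)
(-24 + 232)/(-454 + n(17)) = (-24 + 232)/(-454 + (16/7 - 4*17)) = 208/(-454 + (16/7 - 68)) = 208/(-454 - 460/7) = 208/(-3638/7) = 208*(-7/3638) = -728/1819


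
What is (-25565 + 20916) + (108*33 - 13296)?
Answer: -14381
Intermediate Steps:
(-25565 + 20916) + (108*33 - 13296) = -4649 + (3564 - 13296) = -4649 - 9732 = -14381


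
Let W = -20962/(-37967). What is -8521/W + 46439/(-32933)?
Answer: -10655352459249/690341546 ≈ -15435.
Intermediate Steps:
W = 20962/37967 (W = -20962*(-1/37967) = 20962/37967 ≈ 0.55211)
-8521/W + 46439/(-32933) = -8521/20962/37967 + 46439/(-32933) = -8521*37967/20962 + 46439*(-1/32933) = -323516807/20962 - 46439/32933 = -10655352459249/690341546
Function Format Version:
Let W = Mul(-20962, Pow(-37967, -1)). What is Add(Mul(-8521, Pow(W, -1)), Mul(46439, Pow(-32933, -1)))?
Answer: Rational(-10655352459249, 690341546) ≈ -15435.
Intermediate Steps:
W = Rational(20962, 37967) (W = Mul(-20962, Rational(-1, 37967)) = Rational(20962, 37967) ≈ 0.55211)
Add(Mul(-8521, Pow(W, -1)), Mul(46439, Pow(-32933, -1))) = Add(Mul(-8521, Pow(Rational(20962, 37967), -1)), Mul(46439, Pow(-32933, -1))) = Add(Mul(-8521, Rational(37967, 20962)), Mul(46439, Rational(-1, 32933))) = Add(Rational(-323516807, 20962), Rational(-46439, 32933)) = Rational(-10655352459249, 690341546)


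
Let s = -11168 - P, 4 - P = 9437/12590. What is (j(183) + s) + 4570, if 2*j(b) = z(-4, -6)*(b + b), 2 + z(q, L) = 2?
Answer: -83109743/12590 ≈ -6601.3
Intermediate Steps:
z(q, L) = 0 (z(q, L) = -2 + 2 = 0)
j(b) = 0 (j(b) = (0*(b + b))/2 = (0*(2*b))/2 = (1/2)*0 = 0)
P = 40923/12590 (P = 4 - 9437/12590 = 40923/12590 ≈ 3.2504)
s = -140646043/12590 (s = -11168 - 1*40923/12590 = -11168 - 40923/12590 = -140646043/12590 ≈ -11171.)
(j(183) + s) + 4570 = (0 - 140646043/12590) + 4570 = -140646043/12590 + 4570 = -83109743/12590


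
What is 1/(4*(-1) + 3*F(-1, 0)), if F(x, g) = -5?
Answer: -1/19 ≈ -0.052632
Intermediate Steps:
1/(4*(-1) + 3*F(-1, 0)) = 1/(4*(-1) + 3*(-5)) = 1/(-4 - 15) = 1/(-19) = -1/19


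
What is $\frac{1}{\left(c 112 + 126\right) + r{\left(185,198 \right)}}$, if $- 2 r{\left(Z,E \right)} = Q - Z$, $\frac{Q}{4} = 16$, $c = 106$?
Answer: $\frac{2}{24117} \approx 8.2929 \cdot 10^{-5}$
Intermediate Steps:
$Q = 64$ ($Q = 4 \cdot 16 = 64$)
$r{\left(Z,E \right)} = -32 + \frac{Z}{2}$ ($r{\left(Z,E \right)} = - \frac{64 - Z}{2} = -32 + \frac{Z}{2}$)
$\frac{1}{\left(c 112 + 126\right) + r{\left(185,198 \right)}} = \frac{1}{\left(106 \cdot 112 + 126\right) + \left(-32 + \frac{1}{2} \cdot 185\right)} = \frac{1}{\left(11872 + 126\right) + \left(-32 + \frac{185}{2}\right)} = \frac{1}{11998 + \frac{121}{2}} = \frac{1}{\frac{24117}{2}} = \frac{2}{24117}$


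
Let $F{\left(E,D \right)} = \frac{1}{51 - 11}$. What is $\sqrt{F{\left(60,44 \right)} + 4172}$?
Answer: $\frac{\sqrt{1668810}}{20} \approx 64.591$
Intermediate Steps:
$F{\left(E,D \right)} = \frac{1}{40}$
$\sqrt{F{\left(60,44 \right)} + 4172} = \sqrt{\frac{1}{40} + 4172} = \sqrt{\frac{166881}{40}} = \frac{\sqrt{1668810}}{20}$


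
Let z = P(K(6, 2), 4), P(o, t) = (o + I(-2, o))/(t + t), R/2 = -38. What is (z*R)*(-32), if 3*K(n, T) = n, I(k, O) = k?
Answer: 0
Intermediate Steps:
R = -76 (R = 2*(-38) = -76)
K(n, T) = n/3
P(o, t) = (-2 + o)/(2*t) (P(o, t) = (o - 2)/(t + t) = (-2 + o)/((2*t)) = (-2 + o)*(1/(2*t)) = (-2 + o)/(2*t))
z = 0 (z = (1/2)*(-2 + (1/3)*6)/4 = (1/2)*(1/4)*(-2 + 2) = (1/2)*(1/4)*0 = 0)
(z*R)*(-32) = (0*(-76))*(-32) = 0*(-32) = 0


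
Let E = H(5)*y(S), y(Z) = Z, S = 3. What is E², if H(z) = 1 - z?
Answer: 144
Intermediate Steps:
E = -12 (E = (1 - 1*5)*3 = (1 - 5)*3 = -4*3 = -12)
E² = (-12)² = 144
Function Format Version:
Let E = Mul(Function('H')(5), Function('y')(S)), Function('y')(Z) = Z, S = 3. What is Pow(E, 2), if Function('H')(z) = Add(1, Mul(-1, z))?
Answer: 144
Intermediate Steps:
E = -12 (E = Mul(Add(1, Mul(-1, 5)), 3) = Mul(Add(1, -5), 3) = Mul(-4, 3) = -12)
Pow(E, 2) = Pow(-12, 2) = 144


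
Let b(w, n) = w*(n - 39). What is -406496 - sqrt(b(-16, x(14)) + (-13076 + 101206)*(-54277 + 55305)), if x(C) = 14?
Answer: -406496 - 2*sqrt(22649510) ≈ -4.1601e+5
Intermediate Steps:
b(w, n) = w*(-39 + n)
-406496 - sqrt(b(-16, x(14)) + (-13076 + 101206)*(-54277 + 55305)) = -406496 - sqrt(-16*(-39 + 14) + (-13076 + 101206)*(-54277 + 55305)) = -406496 - sqrt(-16*(-25) + 88130*1028) = -406496 - sqrt(400 + 90597640) = -406496 - sqrt(90598040) = -406496 - 2*sqrt(22649510)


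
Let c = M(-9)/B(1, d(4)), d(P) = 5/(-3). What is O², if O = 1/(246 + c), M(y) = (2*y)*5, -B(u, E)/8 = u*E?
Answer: 16/915849 ≈ 1.7470e-5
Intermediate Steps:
d(P) = -5/3 (d(P) = 5*(-⅓) = -5/3)
B(u, E) = -8*E*u (B(u, E) = -8*u*E = -8*E*u)
M(y) = 10*y
c = -27/4 (c = (10*(-9))/((-8*(-5/3)*1)) = -90/40/3 = -90*3/40 = -27/4 ≈ -6.7500)
O = 4/957 (O = 1/(246 - 27/4) = 1/(957/4) = 4/957 ≈ 0.0041797)
O² = (4/957)² = 16/915849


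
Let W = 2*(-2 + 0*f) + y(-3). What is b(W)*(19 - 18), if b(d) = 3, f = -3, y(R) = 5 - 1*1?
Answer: 3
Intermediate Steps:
y(R) = 4 (y(R) = 5 - 1 = 4)
W = 0 (W = 2*(-2 + 0*(-3)) + 4 = 2*(-2 + 0) + 4 = 2*(-2) + 4 = -4 + 4 = 0)
b(W)*(19 - 18) = 3*(19 - 18) = 3*1 = 3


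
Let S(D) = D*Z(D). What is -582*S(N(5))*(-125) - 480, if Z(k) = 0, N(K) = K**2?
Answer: -480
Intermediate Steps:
S(D) = 0 (S(D) = D*0 = 0)
-582*S(N(5))*(-125) - 480 = -0*(-125) - 480 = -582*0 - 480 = 0 - 480 = -480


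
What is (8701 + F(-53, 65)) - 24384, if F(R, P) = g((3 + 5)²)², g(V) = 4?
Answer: -15667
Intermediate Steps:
F(R, P) = 16 (F(R, P) = 4² = 16)
(8701 + F(-53, 65)) - 24384 = (8701 + 16) - 24384 = 8717 - 24384 = -15667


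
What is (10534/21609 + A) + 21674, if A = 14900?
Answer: 790338100/21609 ≈ 36575.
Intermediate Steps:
(10534/21609 + A) + 21674 = (10534/21609 + 14900) + 21674 = 321984634/21609 + 21674 = 790338100/21609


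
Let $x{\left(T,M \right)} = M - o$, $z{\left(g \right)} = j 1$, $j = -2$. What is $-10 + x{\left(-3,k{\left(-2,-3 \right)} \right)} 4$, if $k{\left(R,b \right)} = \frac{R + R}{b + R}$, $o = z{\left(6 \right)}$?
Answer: $\frac{6}{5} \approx 1.2$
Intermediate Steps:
$z{\left(g \right)} = -2$ ($z{\left(g \right)} = \left(-2\right) 1 = -2$)
$o = -2$
$k{\left(R,b \right)} = \frac{2 R}{R + b}$
$x{\left(T,M \right)} = 2 + M$ ($x{\left(T,M \right)} = M - -2 = M + 2 = 2 + M$)
$-10 + x{\left(-3,k{\left(-2,-3 \right)} \right)} 4 = -10 + \left(2 + 2 \left(-2\right) \frac{1}{-2 - 3}\right) 4 = -10 + \left(2 + 2 \left(-2\right) \frac{1}{-5}\right) 4 = -10 + \left(2 + 2 \left(-2\right) \left(- \frac{1}{5}\right)\right) 4 = -10 + \left(2 + \frac{4}{5}\right) 4 = -10 + \frac{14}{5} \cdot 4 = -10 + \frac{56}{5} = \frac{6}{5}$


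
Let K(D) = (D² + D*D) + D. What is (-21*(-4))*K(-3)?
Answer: 1260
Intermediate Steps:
K(D) = D + 2*D² (K(D) = (D² + D²) + D = 2*D² + D = D + 2*D²)
(-21*(-4))*K(-3) = (-21*(-4))*(-3*(1 + 2*(-3))) = 84*(-3*(1 - 6)) = 84*(-3*(-5)) = 84*15 = 1260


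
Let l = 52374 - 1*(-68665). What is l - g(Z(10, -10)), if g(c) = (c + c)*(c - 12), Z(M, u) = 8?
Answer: 121103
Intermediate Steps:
l = 121039 (l = 52374 + 68665 = 121039)
g(c) = 2*c*(-12 + c) (g(c) = (2*c)*(-12 + c) = 2*c*(-12 + c))
l - g(Z(10, -10)) = 121039 - 2*8*(-12 + 8) = 121039 - 2*8*(-4) = 121039 - 1*(-64) = 121039 + 64 = 121103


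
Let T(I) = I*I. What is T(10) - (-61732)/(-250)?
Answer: -18366/125 ≈ -146.93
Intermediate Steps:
T(I) = I²
T(10) - (-61732)/(-250) = 10² - (-61732)/(-250) = 100 - (-61732)*(-1)/250 = 100 - 253*122/125 = 100 - 30866/125 = -18366/125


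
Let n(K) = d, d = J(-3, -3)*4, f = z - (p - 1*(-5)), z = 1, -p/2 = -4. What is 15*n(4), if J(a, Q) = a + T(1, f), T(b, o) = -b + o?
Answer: -960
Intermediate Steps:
p = 8 (p = -2*(-4) = 8)
f = -12 (f = 1 - (8 - 1*(-5)) = 1 - (8 + 5) = 1 - 1*13 = 1 - 13 = -12)
T(b, o) = o - b
J(a, Q) = -13 + a (J(a, Q) = a + (-12 - 1*1) = a + (-12 - 1) = a - 13 = -13 + a)
d = -64 (d = (-13 - 3)*4 = -16*4 = -64)
n(K) = -64
15*n(4) = 15*(-64) = -960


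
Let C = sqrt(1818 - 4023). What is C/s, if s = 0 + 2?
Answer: 21*I*sqrt(5)/2 ≈ 23.479*I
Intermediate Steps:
s = 2
C = 21*I*sqrt(5) (C = sqrt(-2205) = 21*I*sqrt(5) ≈ 46.957*I)
C/s = (21*I*sqrt(5))/2 = 21*I*sqrt(5)/2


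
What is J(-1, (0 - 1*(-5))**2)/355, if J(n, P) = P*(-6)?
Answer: -30/71 ≈ -0.42254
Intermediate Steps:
J(n, P) = -6*P
J(-1, (0 - 1*(-5))**2)/355 = -6*(0 - 1*(-5))**2/355 = -6*(0 + 5)**2*(1/355) = -6*5**2*(1/355) = -6*25*(1/355) = -150*1/355 = -30/71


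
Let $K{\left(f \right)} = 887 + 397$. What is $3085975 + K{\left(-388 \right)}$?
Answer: $3087259$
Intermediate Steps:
$K{\left(f \right)} = 1284$
$3085975 + K{\left(-388 \right)} = 3085975 + 1284 = 3087259$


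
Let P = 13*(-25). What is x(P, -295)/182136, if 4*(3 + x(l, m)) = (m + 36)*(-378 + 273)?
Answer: 9061/242848 ≈ 0.037311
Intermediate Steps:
P = -325
x(l, m) = -948 - 105*m/4 (x(l, m) = -3 + ((m + 36)*(-378 + 273))/4 = -3 + ((36 + m)*(-105))/4 = -3 + (-3780 - 105*m)/4 = -3 + (-945 - 105*m/4) = -948 - 105*m/4)
x(P, -295)/182136 = (-948 - 105/4*(-295))/182136 = (-948 + 30975/4)*(1/182136) = (27183/4)*(1/182136) = 9061/242848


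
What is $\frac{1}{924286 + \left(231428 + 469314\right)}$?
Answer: $\frac{1}{1625028} \approx 6.1537 \cdot 10^{-7}$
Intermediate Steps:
$\frac{1}{924286 + \left(231428 + 469314\right)} = \frac{1}{924286 + 700742} = \frac{1}{1625028}$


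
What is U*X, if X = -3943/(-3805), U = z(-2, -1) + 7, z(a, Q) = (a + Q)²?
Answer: 63088/3805 ≈ 16.580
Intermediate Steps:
z(a, Q) = (Q + a)²
U = 16 (U = (-1 - 2)² + 7 = (-3)² + 7 = 9 + 7 = 16)
X = 3943/3805 (X = -3943*(-1/3805) = 3943/3805 ≈ 1.0363)
U*X = 16*(3943/3805) = 63088/3805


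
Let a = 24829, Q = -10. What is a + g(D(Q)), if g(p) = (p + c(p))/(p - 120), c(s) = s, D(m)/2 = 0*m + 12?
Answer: 49657/2 ≈ 24829.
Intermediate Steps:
D(m) = 24 (D(m) = 2*(0*m + 12) = 2*(0 + 12) = 2*12 = 24)
g(p) = 2*p/(-120 + p) (g(p) = (p + p)/(p - 120) = (2*p)/(-120 + p) = 2*p/(-120 + p))
a + g(D(Q)) = 24829 + 2*24/(-120 + 24) = 24829 + 2*24/(-96) = 24829 + 2*24*(-1/96) = 24829 - ½ = 49657/2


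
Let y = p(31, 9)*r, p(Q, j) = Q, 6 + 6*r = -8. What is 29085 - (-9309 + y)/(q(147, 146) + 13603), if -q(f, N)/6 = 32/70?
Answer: 41535150335/1428027 ≈ 29086.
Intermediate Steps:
r = -7/3 (r = -1 + (1/6)*(-8) = -1 - 4/3 = -7/3 ≈ -2.3333)
q(f, N) = -96/35 (q(f, N) = -192/70 = -6*16/35 = -96/35)
y = -217/3 (y = 31*(-7/3) = -217/3 ≈ -72.333)
29085 - (-9309 + y)/(q(147, 146) + 13603) = 29085 - (-9309 - 217/3)/(-96/35 + 13603) = 29085 - (-28144)/(3*476009/35) = 29085 - (-28144)*35/(3*476009) = 29085 - 1*(-985040/1428027) = 29085 + 985040/1428027 = 41535150335/1428027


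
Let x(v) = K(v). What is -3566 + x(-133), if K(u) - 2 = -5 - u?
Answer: -3436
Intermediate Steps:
K(u) = -3 - u (K(u) = 2 + (-5 - u) = -3 - u)
x(v) = -3 - v
-3566 + x(-133) = -3566 + (-3 - 1*(-133)) = -3566 + (-3 + 133) = -3566 + 130 = -3436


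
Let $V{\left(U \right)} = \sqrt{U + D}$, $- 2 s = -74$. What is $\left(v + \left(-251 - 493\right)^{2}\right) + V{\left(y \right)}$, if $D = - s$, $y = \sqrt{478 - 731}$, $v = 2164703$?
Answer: $2718239 + \sqrt{-37 + i \sqrt{253}} \approx 2.7182 \cdot 10^{6} + 6.2159 i$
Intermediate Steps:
$s = 37$ ($s = \left(- \frac{1}{2}\right) \left(-74\right) = 37$)
$y = i \sqrt{253}$ ($y = \sqrt{-253} = i \sqrt{253} \approx 15.906 i$)
$D = -37$ ($D = \left(-1\right) 37 = -37$)
$V{\left(U \right)} = \sqrt{-37 + U}$ ($V{\left(U \right)} = \sqrt{U - 37} = \sqrt{-37 + U}$)
$\left(v + \left(-251 - 493\right)^{2}\right) + V{\left(y \right)} = \left(2164703 + \left(-251 - 493\right)^{2}\right) + \sqrt{-37 + i \sqrt{253}} = \left(2164703 + \left(-744\right)^{2}\right) + \sqrt{-37 + i \sqrt{253}} = \left(2164703 + 553536\right) + \sqrt{-37 + i \sqrt{253}} = 2718239 + \sqrt{-37 + i \sqrt{253}}$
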